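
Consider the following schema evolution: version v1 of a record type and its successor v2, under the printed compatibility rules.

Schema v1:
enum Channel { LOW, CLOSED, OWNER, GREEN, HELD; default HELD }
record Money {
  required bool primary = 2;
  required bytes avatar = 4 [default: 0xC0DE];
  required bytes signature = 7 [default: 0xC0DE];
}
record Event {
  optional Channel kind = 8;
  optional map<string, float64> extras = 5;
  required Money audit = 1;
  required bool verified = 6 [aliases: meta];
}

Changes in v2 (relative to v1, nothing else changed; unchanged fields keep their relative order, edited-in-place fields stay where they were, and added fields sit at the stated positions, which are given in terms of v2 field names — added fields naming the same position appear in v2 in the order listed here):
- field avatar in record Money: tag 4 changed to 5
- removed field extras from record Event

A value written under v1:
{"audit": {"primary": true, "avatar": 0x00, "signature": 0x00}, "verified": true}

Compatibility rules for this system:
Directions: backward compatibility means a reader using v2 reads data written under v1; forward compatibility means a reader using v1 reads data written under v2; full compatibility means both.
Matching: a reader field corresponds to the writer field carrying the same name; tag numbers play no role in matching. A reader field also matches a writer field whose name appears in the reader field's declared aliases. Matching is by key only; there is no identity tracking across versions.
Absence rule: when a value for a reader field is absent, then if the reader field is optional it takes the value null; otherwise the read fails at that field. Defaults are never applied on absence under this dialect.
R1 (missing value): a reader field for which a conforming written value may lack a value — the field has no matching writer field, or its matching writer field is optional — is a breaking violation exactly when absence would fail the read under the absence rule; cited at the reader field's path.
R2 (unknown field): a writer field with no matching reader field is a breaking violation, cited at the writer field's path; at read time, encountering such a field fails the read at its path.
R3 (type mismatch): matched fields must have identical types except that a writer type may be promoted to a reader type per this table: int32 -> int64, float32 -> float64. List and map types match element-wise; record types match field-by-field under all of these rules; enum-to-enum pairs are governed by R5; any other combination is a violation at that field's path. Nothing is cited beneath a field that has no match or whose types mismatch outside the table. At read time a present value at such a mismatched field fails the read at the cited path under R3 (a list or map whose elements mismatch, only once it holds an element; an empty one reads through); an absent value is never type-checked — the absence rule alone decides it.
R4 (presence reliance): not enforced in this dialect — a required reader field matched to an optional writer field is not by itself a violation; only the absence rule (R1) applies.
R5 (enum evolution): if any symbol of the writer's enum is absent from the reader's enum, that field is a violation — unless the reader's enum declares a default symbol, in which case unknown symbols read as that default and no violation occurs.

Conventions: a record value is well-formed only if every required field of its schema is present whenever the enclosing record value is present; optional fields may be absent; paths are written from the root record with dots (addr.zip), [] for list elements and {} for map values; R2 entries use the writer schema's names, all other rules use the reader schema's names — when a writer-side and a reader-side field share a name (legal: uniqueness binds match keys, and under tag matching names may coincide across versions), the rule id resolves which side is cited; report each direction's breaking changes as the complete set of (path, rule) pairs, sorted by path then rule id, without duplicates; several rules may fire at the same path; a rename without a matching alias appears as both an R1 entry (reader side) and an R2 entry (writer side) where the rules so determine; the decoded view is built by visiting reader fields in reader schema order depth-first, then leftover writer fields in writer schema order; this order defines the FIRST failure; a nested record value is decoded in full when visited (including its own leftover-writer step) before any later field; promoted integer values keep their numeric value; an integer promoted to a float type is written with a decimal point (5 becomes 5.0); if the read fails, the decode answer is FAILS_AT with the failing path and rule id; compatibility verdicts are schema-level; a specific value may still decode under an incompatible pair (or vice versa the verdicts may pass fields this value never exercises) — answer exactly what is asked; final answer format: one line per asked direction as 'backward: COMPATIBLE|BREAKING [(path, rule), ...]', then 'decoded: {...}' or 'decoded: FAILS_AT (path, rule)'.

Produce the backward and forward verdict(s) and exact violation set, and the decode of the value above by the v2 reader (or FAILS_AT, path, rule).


backward: BREAKING [(extras, R2)]; forward: COMPATIBLE []; decoded: {"kind": null, "audit": {"primary": true, "avatar": 0x00, "signature": 0x00}, "verified": true}

each type pair in Event: writer, then reader
backward on Event — v2 reading data written by v1:
  Channel -> Channel, writer optional: kind aligns to kind
  Money -> Money, writer required: audit aligns to audit
  bool -> bool, writer required: verified aligns to verified
  extras (writer side), unknown to reader
  bool -> bool, writer required: audit.primary aligns to audit.primary
  bytes -> bytes, writer required: audit.avatar aligns to audit.avatar
  bytes -> bytes, writer required: audit.signature aligns to audit.signature
  violation R2 at extras
  => 1 violation(s): backward is BREAKING for Event
forward on Event — v1 reading data written by v2:
  Channel -> Channel, writer optional: kind aligns to kind
  extras has no writer counterpart
  Money -> Money, writer required: audit aligns to audit
  bool -> bool, writer required: verified aligns to verified
  bool -> bool, writer required: audit.primary aligns to audit.primary
  bytes -> bytes, writer required: audit.avatar aligns to audit.avatar
  bytes -> bytes, writer required: audit.signature aligns to audit.signature
  nothing fires on Event: forward is COMPATIBLE
decode walk for Event under reader schema v2:
  kind := null (absent, optional -> null)
  audit.primary := true
  audit.avatar := 0x00
  audit.signature := 0x00
  verified := true
  => decoded: {"kind": null, "audit": {"primary": true, "avatar": 0x00, "signature": 0x00}, "verified": true}


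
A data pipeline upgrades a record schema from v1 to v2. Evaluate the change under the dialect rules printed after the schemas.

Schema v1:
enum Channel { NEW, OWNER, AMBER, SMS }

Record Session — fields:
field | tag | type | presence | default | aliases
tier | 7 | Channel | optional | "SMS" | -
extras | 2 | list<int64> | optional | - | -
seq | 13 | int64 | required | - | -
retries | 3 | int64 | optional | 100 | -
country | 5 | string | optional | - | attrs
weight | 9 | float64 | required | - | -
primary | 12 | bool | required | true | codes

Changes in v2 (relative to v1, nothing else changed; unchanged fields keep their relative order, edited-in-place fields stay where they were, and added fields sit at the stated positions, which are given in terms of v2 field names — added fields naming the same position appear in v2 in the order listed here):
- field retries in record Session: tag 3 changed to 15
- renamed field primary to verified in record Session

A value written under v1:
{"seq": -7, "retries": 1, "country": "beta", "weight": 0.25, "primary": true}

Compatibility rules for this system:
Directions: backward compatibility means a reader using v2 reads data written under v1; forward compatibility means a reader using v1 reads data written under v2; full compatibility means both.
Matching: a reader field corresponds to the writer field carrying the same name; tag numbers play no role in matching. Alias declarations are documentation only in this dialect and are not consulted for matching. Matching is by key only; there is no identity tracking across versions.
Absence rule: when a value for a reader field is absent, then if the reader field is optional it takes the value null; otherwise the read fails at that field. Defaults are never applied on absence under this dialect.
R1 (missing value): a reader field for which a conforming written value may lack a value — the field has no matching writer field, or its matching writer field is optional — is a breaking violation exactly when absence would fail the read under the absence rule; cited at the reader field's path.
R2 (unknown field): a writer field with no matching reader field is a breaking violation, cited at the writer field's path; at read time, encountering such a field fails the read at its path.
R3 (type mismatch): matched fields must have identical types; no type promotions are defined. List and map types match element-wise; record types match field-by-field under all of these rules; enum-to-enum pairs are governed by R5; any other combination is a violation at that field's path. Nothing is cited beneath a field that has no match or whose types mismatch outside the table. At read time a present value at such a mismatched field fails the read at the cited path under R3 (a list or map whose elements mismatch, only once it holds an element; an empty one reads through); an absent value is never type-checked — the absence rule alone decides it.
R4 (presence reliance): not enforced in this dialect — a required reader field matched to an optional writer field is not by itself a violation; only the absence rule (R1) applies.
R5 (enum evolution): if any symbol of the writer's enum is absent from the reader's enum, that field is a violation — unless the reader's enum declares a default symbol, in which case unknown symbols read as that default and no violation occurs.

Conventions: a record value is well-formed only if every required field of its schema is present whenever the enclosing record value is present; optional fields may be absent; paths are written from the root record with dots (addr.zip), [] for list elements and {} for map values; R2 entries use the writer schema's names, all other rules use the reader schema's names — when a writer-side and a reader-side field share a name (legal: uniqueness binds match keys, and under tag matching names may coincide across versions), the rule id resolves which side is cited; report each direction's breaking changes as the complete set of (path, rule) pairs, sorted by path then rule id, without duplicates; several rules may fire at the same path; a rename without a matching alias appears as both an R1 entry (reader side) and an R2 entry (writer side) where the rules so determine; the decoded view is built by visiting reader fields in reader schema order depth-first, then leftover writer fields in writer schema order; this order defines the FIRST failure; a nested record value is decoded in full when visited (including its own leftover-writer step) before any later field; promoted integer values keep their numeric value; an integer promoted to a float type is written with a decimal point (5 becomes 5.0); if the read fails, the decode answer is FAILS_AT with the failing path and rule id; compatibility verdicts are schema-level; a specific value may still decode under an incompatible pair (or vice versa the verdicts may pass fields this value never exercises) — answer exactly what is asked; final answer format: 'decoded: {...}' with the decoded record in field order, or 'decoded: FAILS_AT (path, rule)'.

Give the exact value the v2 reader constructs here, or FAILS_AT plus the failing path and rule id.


decoded: FAILS_AT (verified, R1)

arrows below run writer -> reader for Session
decode walk for Session under reader schema v2:
  tier := null (missing; optional => null)
  extras := null (missing; optional => null)
  seq := -7
  retries := 1
  country := "beta"
  weight := 0.25
  read fails at verified under R1 (no fill)
  => FAILS_AT (verified, R1)
diffs on Session not affecting the asked answer:
  field retries in record Session: tag 3 changed to 15 -> fires no rule on Session under this dialect and leaves the result unchanged


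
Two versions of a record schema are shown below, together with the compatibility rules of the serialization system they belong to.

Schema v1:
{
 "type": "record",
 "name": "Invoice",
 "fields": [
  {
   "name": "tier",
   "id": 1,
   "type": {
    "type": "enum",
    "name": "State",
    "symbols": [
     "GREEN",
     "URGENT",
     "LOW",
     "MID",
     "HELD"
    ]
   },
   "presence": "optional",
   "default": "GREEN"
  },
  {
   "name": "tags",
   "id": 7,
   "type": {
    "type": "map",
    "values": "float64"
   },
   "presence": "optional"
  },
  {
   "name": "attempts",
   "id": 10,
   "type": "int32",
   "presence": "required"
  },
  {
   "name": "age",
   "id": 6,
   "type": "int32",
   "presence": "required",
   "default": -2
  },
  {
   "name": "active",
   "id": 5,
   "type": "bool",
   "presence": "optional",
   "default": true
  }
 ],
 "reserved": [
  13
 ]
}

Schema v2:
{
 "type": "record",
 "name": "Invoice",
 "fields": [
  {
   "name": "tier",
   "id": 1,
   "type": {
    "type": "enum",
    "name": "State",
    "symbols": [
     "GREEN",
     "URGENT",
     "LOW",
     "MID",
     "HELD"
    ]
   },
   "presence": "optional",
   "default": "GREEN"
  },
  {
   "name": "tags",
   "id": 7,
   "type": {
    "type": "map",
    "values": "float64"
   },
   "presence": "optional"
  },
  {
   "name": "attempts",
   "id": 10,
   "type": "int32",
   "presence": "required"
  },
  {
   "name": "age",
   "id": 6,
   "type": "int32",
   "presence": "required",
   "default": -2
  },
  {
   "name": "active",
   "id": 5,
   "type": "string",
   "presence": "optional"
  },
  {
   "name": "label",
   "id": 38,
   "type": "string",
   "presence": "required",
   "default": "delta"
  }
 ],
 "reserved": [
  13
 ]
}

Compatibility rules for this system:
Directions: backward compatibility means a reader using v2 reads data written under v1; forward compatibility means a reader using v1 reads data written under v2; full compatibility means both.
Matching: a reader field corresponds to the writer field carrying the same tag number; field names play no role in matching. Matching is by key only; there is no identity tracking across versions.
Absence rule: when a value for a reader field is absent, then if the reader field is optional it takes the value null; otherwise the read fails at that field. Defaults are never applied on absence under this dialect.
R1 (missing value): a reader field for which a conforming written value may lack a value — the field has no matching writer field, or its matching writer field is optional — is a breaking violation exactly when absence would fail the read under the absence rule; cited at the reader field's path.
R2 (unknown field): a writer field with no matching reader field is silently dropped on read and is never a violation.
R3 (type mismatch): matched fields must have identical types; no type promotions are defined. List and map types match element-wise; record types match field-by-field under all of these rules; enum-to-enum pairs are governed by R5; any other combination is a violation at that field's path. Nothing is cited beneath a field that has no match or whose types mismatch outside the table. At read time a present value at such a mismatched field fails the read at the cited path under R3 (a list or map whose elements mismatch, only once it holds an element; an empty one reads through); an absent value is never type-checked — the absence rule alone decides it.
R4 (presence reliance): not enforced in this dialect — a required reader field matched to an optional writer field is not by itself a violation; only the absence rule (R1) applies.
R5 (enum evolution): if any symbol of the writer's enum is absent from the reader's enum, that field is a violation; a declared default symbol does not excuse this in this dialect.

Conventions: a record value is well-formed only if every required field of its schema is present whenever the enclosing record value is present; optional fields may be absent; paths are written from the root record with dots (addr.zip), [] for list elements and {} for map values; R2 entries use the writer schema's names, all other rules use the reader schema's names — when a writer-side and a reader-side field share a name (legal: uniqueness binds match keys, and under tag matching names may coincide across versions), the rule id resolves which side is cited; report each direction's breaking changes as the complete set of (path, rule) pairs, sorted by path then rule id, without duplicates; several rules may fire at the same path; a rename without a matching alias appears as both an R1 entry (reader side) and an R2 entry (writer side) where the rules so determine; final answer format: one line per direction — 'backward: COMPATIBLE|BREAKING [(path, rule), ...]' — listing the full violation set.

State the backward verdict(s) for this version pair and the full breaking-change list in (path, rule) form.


backward: BREAKING [(active, R3), (label, R1)]

each type pair in Invoice: writer, then reader
backward pass over Invoice, reader schema v2, writer schema v1:
  tier: paired with writer tier (State -> State; writer optional)
  tags: paired with writer tags (map<string, float64> -> map<string, float64>; writer optional)
  attempts: paired with writer attempts (int32 -> int32; writer required)
  age: paired with writer age (int32 -> int32; writer required)
  active: paired with writer active (bool -> string; writer optional)
  label: no writer match
  breaking: (active, R3)
  breaking: (label, R1)
  => 2 violation(s): backward is BREAKING for Invoice


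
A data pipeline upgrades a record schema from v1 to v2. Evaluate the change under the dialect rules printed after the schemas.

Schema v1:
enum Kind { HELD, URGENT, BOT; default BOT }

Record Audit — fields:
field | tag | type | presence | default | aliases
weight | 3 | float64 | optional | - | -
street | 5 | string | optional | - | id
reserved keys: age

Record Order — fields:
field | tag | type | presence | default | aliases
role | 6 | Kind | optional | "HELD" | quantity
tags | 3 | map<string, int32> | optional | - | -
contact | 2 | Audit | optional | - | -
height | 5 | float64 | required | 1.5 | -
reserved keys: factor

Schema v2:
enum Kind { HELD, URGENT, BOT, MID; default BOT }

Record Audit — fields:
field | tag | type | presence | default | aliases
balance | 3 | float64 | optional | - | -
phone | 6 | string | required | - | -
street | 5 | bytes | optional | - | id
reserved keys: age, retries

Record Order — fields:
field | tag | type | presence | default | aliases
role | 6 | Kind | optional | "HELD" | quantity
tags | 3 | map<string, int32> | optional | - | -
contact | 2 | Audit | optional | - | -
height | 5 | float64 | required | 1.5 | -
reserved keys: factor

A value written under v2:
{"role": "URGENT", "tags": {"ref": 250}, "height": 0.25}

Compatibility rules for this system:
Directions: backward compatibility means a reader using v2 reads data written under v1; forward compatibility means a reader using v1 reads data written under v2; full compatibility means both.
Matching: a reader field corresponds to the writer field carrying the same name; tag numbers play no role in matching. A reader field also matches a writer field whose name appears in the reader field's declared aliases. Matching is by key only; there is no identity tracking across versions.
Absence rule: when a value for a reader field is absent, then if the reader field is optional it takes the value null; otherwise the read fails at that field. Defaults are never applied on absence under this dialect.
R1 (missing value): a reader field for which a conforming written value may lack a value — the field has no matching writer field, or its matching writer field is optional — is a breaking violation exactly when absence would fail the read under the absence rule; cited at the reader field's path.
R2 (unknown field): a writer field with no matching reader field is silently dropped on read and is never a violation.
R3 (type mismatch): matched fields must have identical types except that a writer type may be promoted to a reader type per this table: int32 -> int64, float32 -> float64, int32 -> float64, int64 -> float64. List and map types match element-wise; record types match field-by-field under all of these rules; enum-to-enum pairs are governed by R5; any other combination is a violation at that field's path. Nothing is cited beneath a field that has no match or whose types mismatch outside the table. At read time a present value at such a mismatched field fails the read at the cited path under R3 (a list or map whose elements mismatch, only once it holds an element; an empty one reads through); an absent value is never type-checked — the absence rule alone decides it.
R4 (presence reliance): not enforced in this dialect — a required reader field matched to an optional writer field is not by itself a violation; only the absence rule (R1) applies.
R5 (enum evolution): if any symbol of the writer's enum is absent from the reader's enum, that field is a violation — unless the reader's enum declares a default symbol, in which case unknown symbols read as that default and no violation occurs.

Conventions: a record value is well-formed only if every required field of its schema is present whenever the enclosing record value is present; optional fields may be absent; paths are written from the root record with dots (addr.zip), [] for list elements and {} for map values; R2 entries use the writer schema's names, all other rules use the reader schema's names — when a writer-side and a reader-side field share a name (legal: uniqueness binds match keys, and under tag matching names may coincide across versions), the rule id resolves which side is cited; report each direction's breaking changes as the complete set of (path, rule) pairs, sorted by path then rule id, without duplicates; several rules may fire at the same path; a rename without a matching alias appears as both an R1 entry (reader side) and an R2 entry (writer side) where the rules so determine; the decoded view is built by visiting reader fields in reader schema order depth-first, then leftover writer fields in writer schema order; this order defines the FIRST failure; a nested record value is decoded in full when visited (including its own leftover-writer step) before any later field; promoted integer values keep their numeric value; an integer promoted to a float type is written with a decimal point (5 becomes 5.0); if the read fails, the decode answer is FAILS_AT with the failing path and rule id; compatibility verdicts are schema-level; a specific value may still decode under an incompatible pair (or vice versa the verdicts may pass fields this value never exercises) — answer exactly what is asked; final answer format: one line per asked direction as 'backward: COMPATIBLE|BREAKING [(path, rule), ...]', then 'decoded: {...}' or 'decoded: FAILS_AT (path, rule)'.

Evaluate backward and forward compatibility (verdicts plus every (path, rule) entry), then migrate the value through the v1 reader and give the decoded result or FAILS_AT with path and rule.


backward: BREAKING [(contact.phone, R1), (contact.street, R3)]; forward: BREAKING [(contact.street, R3)]; decoded: {"role": "URGENT", "tags": {"ref": 250}, "contact": null, "height": 0.25}

each type pair in Order: writer, then reader
checking backward for Order: reader v2 against writer v1:
  role: Kind -> Kind, writer optional; from role
  tags: map<string, int32> -> map<string, int32>, writer optional; from tags
  contact: Audit -> Audit, writer optional; from contact
  height: float64 -> float64, writer required; from height
  contact.balance: no writer match
  contact.phone: no writer match
  contact.street: string -> bytes, writer optional; from contact.street
  contact.weight (writer side), unknown to reader
  rule R1 violated at contact.phone
  rule R3 violated at contact.street
  => 2 violation(s): backward is BREAKING for Order
checking forward for Order: reader v1 against writer v2:
  role: Kind -> Kind, writer optional; from role
  tags: map<string, int32> -> map<string, int32>, writer optional; from tags
  contact: Audit -> Audit, writer optional; from contact
  height: float64 -> float64, writer required; from height
  contact.weight: no writer match
  contact.street: bytes -> string, writer optional; from contact.street
  contact.balance (writer side), unknown to reader
  contact.phone (writer side), unknown to reader
  rule R3 violated at contact.street
  => 1 violation(s): forward is BREAKING for Order
decode (reader v1):
  role := "URGENT"
  tags := {"ref": 250}
  contact := null (not supplied -> null)
  height := 0.25
  => decoded: {"role": "URGENT", "tags": {"ref": 250}, "contact": null, "height": 0.25}


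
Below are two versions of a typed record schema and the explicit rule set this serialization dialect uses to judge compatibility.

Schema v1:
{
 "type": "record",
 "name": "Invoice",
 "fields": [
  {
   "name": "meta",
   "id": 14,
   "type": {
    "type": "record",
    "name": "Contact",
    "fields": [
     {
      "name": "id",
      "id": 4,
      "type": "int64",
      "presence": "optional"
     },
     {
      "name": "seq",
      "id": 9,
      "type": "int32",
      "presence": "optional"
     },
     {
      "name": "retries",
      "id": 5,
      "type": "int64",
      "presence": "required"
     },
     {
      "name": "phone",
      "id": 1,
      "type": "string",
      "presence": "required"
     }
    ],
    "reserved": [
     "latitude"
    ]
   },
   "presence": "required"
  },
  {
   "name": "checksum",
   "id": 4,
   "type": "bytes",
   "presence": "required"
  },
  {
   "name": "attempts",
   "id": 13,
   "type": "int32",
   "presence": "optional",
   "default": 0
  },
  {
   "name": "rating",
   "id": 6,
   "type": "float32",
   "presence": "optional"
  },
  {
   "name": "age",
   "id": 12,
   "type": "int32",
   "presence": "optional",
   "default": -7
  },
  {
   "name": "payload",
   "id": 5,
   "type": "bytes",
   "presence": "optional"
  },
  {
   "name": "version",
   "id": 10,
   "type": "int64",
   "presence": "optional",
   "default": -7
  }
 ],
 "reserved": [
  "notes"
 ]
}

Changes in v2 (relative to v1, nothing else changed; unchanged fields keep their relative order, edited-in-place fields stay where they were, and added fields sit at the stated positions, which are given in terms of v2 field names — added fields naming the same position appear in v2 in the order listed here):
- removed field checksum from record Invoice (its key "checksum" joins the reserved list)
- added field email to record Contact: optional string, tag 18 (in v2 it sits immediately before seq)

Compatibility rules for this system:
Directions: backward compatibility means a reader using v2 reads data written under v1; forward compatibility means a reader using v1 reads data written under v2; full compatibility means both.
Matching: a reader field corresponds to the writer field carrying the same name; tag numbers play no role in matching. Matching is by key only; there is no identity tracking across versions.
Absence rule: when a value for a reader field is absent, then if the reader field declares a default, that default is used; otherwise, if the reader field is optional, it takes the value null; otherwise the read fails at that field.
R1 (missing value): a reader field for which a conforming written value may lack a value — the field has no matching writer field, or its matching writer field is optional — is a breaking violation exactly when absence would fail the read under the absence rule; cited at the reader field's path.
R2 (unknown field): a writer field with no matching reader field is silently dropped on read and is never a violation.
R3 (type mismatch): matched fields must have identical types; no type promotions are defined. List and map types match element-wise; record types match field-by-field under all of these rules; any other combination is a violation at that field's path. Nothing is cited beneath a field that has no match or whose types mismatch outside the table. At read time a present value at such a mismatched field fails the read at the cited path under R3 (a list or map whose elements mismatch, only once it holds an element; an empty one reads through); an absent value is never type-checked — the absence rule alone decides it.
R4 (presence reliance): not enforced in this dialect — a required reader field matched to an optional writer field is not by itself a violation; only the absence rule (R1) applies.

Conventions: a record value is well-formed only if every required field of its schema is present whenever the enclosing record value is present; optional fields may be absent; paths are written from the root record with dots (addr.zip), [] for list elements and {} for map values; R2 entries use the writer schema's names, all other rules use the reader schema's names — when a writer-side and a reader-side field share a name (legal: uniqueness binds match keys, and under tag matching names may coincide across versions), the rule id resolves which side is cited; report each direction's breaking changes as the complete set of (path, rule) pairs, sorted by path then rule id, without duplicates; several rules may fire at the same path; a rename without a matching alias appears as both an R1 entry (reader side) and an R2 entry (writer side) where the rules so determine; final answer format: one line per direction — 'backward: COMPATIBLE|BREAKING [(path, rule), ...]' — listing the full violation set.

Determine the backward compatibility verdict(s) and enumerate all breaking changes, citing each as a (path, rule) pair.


backward: COMPATIBLE []

each type pair in Invoice: writer, then reader
checking backward for Invoice: reader v2 against writer v1:
  writer required, Contact -> Contact: reader meta maps from writer meta
  writer optional, int32 -> int32: reader attempts maps from writer attempts
  writer optional, float32 -> float32: reader rating maps from writer rating
  writer optional, int32 -> int32: reader age maps from writer age
  writer optional, bytes -> bytes: reader payload maps from writer payload
  writer optional, int64 -> int64: reader version maps from writer version
  leftover writer field: checksum
  writer optional, int64 -> int64: reader meta.id maps from writer meta.id
  meta.email: no writer match
  writer optional, int32 -> int32: reader meta.seq maps from writer meta.seq
  writer required, int64 -> int64: reader meta.retries maps from writer meta.retries
  writer required, string -> string: reader meta.phone maps from writer meta.phone
  nothing fires on Invoice: backward is COMPATIBLE
diffs on Invoice not affecting the asked answer:
  removed field checksum from record Invoice (its key "checksum" joins the reserved list) -> matters only for Invoice's forward compatibility — outside the asked direction
  added field email to record Contact: optional string, tag 18 (in v2 it sits immediately before seq) -> fires no rule on Invoice, leaving the asked answer as it is


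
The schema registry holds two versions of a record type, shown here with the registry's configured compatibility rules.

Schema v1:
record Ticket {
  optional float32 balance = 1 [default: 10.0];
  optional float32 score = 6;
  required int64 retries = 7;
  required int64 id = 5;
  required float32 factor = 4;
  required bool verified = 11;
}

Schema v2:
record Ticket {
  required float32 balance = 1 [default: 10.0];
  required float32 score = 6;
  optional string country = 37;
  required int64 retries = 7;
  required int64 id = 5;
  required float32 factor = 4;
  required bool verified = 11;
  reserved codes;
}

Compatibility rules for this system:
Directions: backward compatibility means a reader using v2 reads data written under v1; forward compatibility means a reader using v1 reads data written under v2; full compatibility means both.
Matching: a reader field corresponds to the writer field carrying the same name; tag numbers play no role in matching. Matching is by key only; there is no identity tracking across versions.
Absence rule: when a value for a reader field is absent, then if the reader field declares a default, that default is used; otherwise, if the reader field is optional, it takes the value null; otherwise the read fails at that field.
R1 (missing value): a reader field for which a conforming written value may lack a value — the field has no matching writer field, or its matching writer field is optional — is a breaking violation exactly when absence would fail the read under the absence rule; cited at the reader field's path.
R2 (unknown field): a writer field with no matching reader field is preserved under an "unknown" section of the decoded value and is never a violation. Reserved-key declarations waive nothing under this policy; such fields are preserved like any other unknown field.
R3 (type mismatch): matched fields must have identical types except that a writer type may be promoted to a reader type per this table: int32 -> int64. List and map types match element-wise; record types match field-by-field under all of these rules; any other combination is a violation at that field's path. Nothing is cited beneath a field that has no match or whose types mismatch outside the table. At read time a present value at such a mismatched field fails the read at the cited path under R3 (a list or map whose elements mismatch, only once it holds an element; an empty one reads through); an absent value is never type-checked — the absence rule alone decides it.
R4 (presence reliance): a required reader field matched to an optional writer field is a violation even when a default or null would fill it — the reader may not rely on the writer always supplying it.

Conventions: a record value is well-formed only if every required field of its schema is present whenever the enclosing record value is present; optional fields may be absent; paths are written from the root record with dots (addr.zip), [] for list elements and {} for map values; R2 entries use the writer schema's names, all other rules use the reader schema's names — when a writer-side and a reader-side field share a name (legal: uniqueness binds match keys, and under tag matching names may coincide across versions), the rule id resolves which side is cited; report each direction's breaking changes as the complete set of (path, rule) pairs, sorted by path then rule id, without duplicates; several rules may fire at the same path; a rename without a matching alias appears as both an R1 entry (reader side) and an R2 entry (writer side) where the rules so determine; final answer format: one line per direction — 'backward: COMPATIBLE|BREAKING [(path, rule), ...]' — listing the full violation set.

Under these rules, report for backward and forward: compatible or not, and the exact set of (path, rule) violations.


backward: BREAKING [(balance, R4), (score, R1), (score, R4)]; forward: COMPATIBLE []

each type pair in Ticket: writer, then reader
backward pass over Ticket, reader schema v2, writer schema v1:
  balance: float32 -> float32, writer optional; from balance
  score: float32 -> float32, writer optional; from score
  no writer field matches reader country
  retries: int64 -> int64, writer required; from retries
  id: int64 -> int64, writer required; from id
  factor: float32 -> float32, writer required; from factor
  verified: bool -> bool, writer required; from verified
  violation R4 at balance
  violation R1 at score
  violation R4 at score
  backward on Ticket therefore BREAKING (3)
forward pass over Ticket, reader schema v1, writer schema v2:
  balance: float32 -> float32, writer required; from balance
  score: float32 -> float32, writer required; from score
  retries: int64 -> int64, writer required; from retries
  id: int64 -> int64, writer required; from id
  factor: float32 -> float32, writer required; from factor
  verified: bool -> bool, writer required; from verified
  country (writer side), unknown to reader
  => forward: COMPATIBLE


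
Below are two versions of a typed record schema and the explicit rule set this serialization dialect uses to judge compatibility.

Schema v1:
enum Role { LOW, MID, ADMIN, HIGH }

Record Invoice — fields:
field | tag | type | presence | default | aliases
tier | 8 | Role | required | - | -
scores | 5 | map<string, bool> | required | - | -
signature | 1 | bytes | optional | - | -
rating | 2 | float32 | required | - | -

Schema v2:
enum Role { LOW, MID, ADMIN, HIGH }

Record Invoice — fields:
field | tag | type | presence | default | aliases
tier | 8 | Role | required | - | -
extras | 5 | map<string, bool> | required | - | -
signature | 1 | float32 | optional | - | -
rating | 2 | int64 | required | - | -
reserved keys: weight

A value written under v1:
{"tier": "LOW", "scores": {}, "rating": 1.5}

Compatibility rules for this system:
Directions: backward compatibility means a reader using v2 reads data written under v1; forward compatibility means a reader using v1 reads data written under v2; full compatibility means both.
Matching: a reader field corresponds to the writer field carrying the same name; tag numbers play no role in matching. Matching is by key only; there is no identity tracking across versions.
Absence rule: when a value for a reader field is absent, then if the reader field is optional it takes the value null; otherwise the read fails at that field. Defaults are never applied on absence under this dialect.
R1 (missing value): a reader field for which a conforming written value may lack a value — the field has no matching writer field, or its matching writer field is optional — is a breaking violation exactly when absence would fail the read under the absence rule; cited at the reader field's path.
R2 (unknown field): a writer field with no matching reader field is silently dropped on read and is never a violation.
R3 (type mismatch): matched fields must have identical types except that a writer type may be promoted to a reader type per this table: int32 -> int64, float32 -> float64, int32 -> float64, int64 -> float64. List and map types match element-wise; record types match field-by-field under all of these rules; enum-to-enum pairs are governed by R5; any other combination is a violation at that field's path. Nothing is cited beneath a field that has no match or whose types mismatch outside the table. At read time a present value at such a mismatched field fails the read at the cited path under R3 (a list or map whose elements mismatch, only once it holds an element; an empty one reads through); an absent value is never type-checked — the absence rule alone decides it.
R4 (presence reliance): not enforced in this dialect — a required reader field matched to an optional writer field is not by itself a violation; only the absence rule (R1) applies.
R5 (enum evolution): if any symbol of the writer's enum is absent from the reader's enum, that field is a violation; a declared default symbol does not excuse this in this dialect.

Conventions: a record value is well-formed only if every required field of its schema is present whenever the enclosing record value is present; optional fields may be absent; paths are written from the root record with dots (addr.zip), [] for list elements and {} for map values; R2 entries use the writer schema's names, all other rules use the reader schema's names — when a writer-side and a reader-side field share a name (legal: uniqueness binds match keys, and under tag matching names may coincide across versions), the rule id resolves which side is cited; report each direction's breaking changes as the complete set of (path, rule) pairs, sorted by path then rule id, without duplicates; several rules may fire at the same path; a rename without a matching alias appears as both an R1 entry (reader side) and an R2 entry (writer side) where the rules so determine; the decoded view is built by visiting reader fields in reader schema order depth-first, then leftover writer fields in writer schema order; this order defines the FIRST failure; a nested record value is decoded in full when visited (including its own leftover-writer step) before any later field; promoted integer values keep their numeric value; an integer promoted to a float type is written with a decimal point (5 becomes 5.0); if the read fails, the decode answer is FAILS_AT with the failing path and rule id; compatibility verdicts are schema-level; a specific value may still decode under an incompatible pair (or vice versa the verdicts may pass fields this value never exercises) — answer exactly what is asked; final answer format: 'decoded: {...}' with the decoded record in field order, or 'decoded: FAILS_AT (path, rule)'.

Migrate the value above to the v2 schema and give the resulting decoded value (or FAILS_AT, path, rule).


decoded: FAILS_AT (extras, R1)

in Invoice below, arrows point writer -> reader
decode walk for Invoice under reader schema v2:
  tier := "LOW"
  read fails at extras under R1 (no fill)
  => FAILS_AT (extras, R1)
remaining Invoice differences; none change what is asked:
  field signature in record Invoice: type bytes changed to float32 -> matters for Invoice compatibility verdicts, not for this value's decode
  field rating in record Invoice: type float32 changed to int64 -> matters for Invoice compatibility verdicts, not for this value's decode
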